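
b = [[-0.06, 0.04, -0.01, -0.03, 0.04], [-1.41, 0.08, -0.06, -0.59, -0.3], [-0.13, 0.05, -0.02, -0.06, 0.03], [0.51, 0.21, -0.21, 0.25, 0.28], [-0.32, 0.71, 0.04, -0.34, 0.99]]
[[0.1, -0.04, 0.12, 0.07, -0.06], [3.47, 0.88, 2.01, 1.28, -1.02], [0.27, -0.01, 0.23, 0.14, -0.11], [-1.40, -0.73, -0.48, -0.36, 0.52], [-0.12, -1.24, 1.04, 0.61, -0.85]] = b @ [[-1.34, -0.41, -1.21, -1.0, 0.29], [0.56, -1.08, 0.63, 0.85, 0.11], [-0.24, 0.10, -0.44, 0.37, -0.62], [-1.79, -0.3, -0.43, 0.4, 1.30], [-1.56, -0.72, 0.08, -0.19, -0.37]]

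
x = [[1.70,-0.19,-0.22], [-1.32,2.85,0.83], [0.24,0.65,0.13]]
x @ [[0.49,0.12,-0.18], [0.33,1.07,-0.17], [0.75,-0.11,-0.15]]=[[0.61, 0.02, -0.24], [0.92, 2.80, -0.37], [0.43, 0.71, -0.17]]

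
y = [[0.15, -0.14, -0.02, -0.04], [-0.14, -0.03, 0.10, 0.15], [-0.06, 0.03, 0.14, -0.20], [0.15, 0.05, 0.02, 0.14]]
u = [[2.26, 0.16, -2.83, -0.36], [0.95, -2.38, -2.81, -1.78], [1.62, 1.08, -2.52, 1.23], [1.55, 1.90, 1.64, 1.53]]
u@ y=[[0.43, -0.42, -0.43, 0.45], [0.38, -0.23, -0.69, -0.08], [0.43, -0.27, -0.25, 0.77], [0.10, -0.15, 0.42, 0.11]]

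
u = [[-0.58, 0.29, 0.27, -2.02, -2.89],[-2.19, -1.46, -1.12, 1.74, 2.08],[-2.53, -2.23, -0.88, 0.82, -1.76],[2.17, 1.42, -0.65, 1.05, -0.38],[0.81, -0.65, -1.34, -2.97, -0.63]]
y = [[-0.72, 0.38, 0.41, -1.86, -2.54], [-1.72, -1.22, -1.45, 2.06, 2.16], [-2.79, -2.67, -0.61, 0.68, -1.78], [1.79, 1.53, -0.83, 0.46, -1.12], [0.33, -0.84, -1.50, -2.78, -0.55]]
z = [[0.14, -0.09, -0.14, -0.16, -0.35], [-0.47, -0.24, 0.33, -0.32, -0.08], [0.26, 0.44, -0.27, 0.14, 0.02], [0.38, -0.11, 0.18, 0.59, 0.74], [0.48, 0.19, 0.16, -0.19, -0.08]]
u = y + z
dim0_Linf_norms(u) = [2.53, 2.23, 1.34, 2.97, 2.89]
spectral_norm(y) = 5.35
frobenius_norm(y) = 7.99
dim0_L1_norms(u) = [8.28, 6.05, 4.26, 8.6, 7.74]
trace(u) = -2.50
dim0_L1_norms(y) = [7.35, 6.64, 4.8, 7.84, 8.15]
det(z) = 0.00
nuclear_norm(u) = 15.66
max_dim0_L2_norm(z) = 0.83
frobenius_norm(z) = 1.57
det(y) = -123.30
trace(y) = -2.64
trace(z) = 0.14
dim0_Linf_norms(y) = [2.79, 2.67, 1.5, 2.78, 2.54]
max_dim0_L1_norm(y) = 8.15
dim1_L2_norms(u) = [3.6, 3.94, 3.99, 2.9, 3.48]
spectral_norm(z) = 1.17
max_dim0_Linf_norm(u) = 2.97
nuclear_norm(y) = 15.78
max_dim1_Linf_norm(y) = 2.79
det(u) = -93.20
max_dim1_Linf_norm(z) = 0.74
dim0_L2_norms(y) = [3.82, 3.44, 2.36, 4.01, 3.98]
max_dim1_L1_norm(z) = 2.0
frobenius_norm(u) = 8.05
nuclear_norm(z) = 2.85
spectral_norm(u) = 5.46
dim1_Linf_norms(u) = [2.89, 2.19, 2.53, 2.17, 2.97]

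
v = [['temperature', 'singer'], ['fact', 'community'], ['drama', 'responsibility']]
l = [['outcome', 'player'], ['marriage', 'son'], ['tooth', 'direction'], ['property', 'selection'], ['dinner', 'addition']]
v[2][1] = 'responsibility'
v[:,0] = ['temperature', 'fact', 'drama']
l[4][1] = 'addition'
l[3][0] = 'property'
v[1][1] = 'community'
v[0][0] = 'temperature'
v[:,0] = ['temperature', 'fact', 'drama']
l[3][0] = 'property'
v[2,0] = 'drama'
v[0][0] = 'temperature'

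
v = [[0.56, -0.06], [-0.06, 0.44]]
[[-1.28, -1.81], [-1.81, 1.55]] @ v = [[-0.61,-0.72], [-1.11,0.79]]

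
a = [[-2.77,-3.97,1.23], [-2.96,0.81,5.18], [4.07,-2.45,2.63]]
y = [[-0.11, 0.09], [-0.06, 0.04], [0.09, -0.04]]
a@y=[[0.65, -0.46], [0.74, -0.44], [-0.06, 0.16]]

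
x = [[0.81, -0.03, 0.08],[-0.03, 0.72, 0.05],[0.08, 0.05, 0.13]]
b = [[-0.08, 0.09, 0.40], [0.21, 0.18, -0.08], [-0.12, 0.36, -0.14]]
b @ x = [[-0.04,  0.09,  0.05], [0.16,  0.12,  0.02], [-0.12,  0.26,  -0.01]]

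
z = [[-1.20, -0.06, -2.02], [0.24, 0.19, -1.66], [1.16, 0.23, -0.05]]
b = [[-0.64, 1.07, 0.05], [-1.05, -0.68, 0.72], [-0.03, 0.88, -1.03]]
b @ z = [[1.08,  0.25,  -0.49], [1.93,  0.1,  3.21], [-0.95,  -0.07,  -1.35]]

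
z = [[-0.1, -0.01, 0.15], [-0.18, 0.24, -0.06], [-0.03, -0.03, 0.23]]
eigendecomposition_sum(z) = [[-0.09, 0.00, 0.04], [-0.05, 0.0, 0.03], [-0.01, 0.00, 0.01]] + [[-0.02,0.02,0.06], [-0.07,0.07,0.21], [-0.04,0.04,0.11]] + [[0.01, -0.03, 0.05], [-0.06, 0.17, -0.29], [0.02, -0.07, 0.11]]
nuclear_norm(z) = 0.64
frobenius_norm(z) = 0.43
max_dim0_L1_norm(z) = 0.44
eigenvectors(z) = [[0.86, -0.23, 0.16],  [0.50, -0.86, -0.92],  [0.13, -0.46, 0.36]]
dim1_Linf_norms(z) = [0.15, 0.24, 0.23]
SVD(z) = [[0.16, 0.61, -0.78],  [-0.89, 0.43, 0.16],  [0.44, 0.67, 0.61]] @ diag([0.3163773827079316, 0.2808862478374004, 0.04368372107210393]) @ [[0.41, -0.72, 0.56], [-0.57, 0.28, 0.78], [0.71, 0.64, 0.29]]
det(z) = -0.00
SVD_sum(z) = [[0.02,-0.04,0.03], [-0.12,0.2,-0.16], [0.06,-0.1,0.08]] + [[-0.1, 0.05, 0.13], [-0.07, 0.03, 0.09], [-0.11, 0.05, 0.15]] + [[-0.02, -0.02, -0.01], [0.0, 0.00, 0.0], [0.02, 0.02, 0.01]]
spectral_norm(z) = 0.32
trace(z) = 0.37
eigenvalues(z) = [-0.08, 0.16, 0.29]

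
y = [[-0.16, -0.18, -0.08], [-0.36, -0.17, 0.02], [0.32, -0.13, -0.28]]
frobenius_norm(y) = 0.65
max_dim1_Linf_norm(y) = 0.36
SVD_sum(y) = [[-0.14,  -0.02,  0.05], [-0.34,  -0.05,  0.12], [0.35,  0.05,  -0.13]] + [[-0.03, -0.16, -0.13], [-0.02, -0.12, -0.10], [-0.03, -0.18, -0.15]] + [[0.0, -0.0, 0.00],[-0.0, 0.0, -0.0],[-0.00, 0.00, -0.00]]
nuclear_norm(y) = 0.90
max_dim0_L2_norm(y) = 0.51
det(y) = 0.00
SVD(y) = [[-0.27, -0.59, 0.76], [-0.67, -0.46, -0.59], [0.69, -0.67, -0.27]] @ diag([0.5434833264692781, 0.3544090194081844, 0.004485622812622559]) @ [[0.93, 0.13, -0.34], [0.12, 0.76, 0.64], [0.34, -0.63, 0.69]]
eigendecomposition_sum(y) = [[0.01, -0.0, -0.00], [-0.01, 0.01, 0.00], [0.01, -0.01, -0.0]] + [[-0.16, -0.18, -0.08],  [-0.28, -0.3, -0.14],  [0.14, 0.16, 0.07]] + [[-0.0, 0.0, 0.01], [-0.07, 0.13, 0.16], [0.17, -0.28, -0.35]]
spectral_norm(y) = 0.54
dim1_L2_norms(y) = [0.25, 0.4, 0.44]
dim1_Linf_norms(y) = [0.18, 0.36, 0.32]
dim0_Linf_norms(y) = [0.36, 0.18, 0.28]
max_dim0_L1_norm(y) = 0.84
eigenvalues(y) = [0.01, -0.39, -0.23]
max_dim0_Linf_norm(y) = 0.36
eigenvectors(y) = [[-0.36, 0.46, -0.01], [0.64, 0.78, -0.41], [-0.68, -0.41, 0.91]]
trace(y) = -0.61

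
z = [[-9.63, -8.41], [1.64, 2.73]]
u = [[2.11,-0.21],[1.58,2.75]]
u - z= [[11.74, 8.20], [-0.06, 0.02]]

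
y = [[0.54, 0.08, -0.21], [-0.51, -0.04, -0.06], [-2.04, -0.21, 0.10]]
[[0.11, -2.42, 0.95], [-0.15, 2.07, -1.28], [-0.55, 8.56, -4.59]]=y @ [[0.17, -4.15, 2.59], [1.15, -0.03, -2.77], [0.34, 0.84, 1.1]]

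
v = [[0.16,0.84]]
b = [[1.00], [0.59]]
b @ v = [[0.16, 0.84], [0.09, 0.50]]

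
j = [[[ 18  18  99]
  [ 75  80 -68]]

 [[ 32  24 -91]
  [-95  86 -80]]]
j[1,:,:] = [[32, 24, -91], [-95, 86, -80]]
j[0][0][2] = 99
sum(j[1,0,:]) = -35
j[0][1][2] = -68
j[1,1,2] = -80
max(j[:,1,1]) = 86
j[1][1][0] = -95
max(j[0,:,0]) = 75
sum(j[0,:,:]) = 222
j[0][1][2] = -68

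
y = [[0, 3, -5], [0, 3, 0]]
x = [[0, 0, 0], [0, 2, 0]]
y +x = [[0, 3, -5], [0, 5, 0]]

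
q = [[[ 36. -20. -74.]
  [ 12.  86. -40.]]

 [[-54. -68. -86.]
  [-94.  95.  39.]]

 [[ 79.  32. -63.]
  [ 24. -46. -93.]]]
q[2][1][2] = -93.0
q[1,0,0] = -54.0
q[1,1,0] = -94.0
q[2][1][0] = 24.0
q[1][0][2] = -86.0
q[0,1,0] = 12.0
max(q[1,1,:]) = 95.0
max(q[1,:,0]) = -54.0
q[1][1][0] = -94.0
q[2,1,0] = 24.0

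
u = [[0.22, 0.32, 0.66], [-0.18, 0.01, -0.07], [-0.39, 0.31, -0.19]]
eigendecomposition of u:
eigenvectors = [[0.79+0.00j,(0.79-0j),-0.59+0.00j], [-0.10+0.23j,(-0.1-0.23j),(-0.58+0j)], [-0.13+0.55j,-0.13-0.55j,0.57+0.00j]]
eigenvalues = [(0.07+0.55j), (0.07-0.55j), (-0.1+0j)]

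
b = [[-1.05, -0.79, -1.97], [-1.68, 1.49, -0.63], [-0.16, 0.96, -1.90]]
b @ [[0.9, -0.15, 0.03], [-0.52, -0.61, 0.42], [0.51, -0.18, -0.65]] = [[-1.54, 0.99, 0.92],[-2.61, -0.54, 0.98],[-1.61, -0.22, 1.63]]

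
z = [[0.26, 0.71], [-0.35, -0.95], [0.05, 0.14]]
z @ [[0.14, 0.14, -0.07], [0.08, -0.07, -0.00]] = [[0.09, -0.01, -0.02], [-0.12, 0.02, 0.02], [0.02, -0.00, -0.00]]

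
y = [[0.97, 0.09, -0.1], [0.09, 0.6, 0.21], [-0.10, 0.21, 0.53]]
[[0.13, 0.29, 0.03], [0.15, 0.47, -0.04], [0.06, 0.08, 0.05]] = y @ [[0.12, 0.21, 0.06], [0.21, 0.79, -0.12], [0.06, -0.12, 0.15]]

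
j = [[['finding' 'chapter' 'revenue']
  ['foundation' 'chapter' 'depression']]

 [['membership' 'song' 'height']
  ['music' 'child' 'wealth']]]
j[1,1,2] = 'wealth'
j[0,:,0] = ['finding', 'foundation']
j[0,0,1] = 'chapter'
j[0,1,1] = 'chapter'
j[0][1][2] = 'depression'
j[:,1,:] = [['foundation', 'chapter', 'depression'], ['music', 'child', 'wealth']]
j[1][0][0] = 'membership'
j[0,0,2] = 'revenue'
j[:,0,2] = ['revenue', 'height']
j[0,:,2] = ['revenue', 'depression']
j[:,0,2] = ['revenue', 'height']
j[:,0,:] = [['finding', 'chapter', 'revenue'], ['membership', 'song', 'height']]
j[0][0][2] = 'revenue'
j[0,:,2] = ['revenue', 'depression']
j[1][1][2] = 'wealth'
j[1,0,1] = 'song'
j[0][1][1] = 'chapter'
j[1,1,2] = 'wealth'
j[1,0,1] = 'song'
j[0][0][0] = 'finding'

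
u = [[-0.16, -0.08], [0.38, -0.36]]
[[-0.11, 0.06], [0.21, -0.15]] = u@ [[0.65, -0.37], [0.1, 0.02]]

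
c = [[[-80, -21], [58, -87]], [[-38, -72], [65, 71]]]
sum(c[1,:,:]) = 26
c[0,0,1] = -21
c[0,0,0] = -80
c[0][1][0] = 58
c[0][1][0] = 58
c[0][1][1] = -87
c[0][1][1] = -87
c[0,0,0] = -80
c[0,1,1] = -87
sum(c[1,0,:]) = -110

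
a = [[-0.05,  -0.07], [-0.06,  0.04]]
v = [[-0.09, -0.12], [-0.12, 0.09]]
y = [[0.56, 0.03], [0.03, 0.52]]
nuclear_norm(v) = 0.30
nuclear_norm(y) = 1.08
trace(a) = -0.01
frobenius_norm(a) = 0.11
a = v @ y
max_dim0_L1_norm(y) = 0.59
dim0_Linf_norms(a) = [0.06, 0.07]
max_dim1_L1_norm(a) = 0.12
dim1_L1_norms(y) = [0.59, 0.55]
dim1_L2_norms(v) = [0.15, 0.15]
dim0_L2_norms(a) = [0.08, 0.08]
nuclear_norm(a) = 0.16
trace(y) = 1.08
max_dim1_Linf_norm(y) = 0.56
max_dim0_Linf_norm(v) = 0.12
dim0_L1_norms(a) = [0.11, 0.11]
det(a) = -0.01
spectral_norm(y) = 0.58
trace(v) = 0.00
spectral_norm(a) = 0.09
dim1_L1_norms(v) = [0.21, 0.21]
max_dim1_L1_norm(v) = 0.21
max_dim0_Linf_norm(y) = 0.56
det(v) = -0.02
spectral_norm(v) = 0.15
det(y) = 0.29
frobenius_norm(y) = 0.77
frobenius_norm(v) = 0.21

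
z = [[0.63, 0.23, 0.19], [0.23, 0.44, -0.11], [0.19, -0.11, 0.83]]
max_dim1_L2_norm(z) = 0.86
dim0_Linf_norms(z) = [0.63, 0.44, 0.83]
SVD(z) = [[-0.55, 0.61, 0.57], [-0.07, 0.65, -0.76], [-0.83, -0.46, -0.32]] @ diag([0.9464184270995429, 0.7329482114438952, 0.22063336145656157]) @ [[-0.55, -0.07, -0.83], [0.61, 0.65, -0.46], [0.57, -0.76, -0.32]]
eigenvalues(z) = [0.22, 0.73, 0.95]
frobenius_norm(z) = 1.22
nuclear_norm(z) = 1.90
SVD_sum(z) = [[0.29, 0.04, 0.43], [0.04, 0.0, 0.05], [0.43, 0.05, 0.66]] + [[0.27, 0.29, -0.2], [0.29, 0.31, -0.22], [-0.2, -0.22, 0.15]] + [[0.07, -0.10, -0.04], [-0.10, 0.13, 0.05], [-0.04, 0.05, 0.02]]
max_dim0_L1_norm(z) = 1.13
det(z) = 0.15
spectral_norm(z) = 0.95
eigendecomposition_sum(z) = [[0.07, -0.1, -0.04], [-0.10, 0.13, 0.05], [-0.04, 0.05, 0.02]] + [[0.27, 0.29, -0.20],[0.29, 0.31, -0.22],[-0.20, -0.22, 0.15]] + [[0.29, 0.04, 0.43],[0.04, 0.00, 0.05],[0.43, 0.05, 0.66]]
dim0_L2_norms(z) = [0.7, 0.51, 0.86]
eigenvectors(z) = [[0.57, -0.61, 0.55], [-0.76, -0.65, 0.07], [-0.32, 0.46, 0.83]]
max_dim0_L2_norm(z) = 0.86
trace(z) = 1.90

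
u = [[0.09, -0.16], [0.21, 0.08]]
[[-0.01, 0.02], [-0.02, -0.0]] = u@[[-0.11, 0.03], [0.02, -0.13]]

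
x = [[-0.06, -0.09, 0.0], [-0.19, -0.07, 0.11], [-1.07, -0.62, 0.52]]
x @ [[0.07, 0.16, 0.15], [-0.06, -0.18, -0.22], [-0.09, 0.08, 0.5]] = [[0.00, 0.01, 0.01], [-0.02, -0.01, 0.04], [-0.08, -0.02, 0.24]]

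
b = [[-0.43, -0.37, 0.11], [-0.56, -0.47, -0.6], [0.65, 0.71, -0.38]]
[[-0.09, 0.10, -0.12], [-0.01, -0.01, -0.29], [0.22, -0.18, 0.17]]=b@[[-0.06, -0.21, 0.21], [0.28, 0.04, 0.14], [-0.15, 0.18, 0.17]]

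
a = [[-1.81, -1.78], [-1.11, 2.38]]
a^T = [[-1.81,  -1.11], [-1.78,  2.38]]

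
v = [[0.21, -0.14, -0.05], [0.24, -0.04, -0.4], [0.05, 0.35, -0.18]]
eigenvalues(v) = [(0.15+0j), (-0.08+0.39j), (-0.08-0.39j)]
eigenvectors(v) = [[-0.88+0.00j, 0.19+0.14j, 0.19-0.14j], [-0.25+0.00j, 0.72+0.00j, 0.72-0.00j], [(-0.41+0j), 0.18-0.62j, 0.18+0.62j]]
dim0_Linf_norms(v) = [0.24, 0.35, 0.4]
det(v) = 0.02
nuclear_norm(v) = 1.03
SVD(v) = [[0.25, 0.51, -0.82], [0.86, 0.27, 0.43], [0.44, -0.81, -0.38]] @ diag([0.5263923235289467, 0.3909218048371481, 0.11353970333175717]) @ [[0.53, 0.16, -0.83], [0.34, -0.94, 0.03], [-0.78, -0.30, -0.56]]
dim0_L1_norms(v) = [0.5, 0.53, 0.63]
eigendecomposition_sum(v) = [[(0.14-0j), -0.05-0.00j, (0.03+0j)],[0.04-0.00j, -0.01-0.00j, 0.01+0.00j],[(0.07-0j), -0.02-0.00j, 0.02+0.00j]] + [[0.03+0.01j, (-0.05+0.05j), (-0.04-0.05j)], [(0.1-0.04j), -0.01+0.22j, (-0.2-0.05j)], [(-0.01-0.09j), (0.19+0.07j), (-0.1+0.16j)]] + [[0.03-0.01j,(-0.05-0.05j),-0.04+0.05j], [(0.1+0.04j),-0.01-0.22j,-0.20+0.05j], [(-0.01+0.09j),(0.19-0.07j),(-0.1-0.16j)]]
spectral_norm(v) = 0.53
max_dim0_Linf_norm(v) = 0.4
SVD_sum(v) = [[0.07,0.02,-0.11], [0.24,0.07,-0.38], [0.12,0.04,-0.19]] + [[0.07, -0.19, 0.01], [0.04, -0.10, 0.00], [-0.11, 0.3, -0.01]] + [[0.07, 0.03, 0.05], [-0.04, -0.01, -0.03], [0.03, 0.01, 0.02]]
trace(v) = -0.01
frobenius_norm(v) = 0.67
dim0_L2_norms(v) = [0.32, 0.38, 0.44]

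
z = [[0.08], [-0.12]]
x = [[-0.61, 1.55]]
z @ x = [[-0.05, 0.12], [0.07, -0.19]]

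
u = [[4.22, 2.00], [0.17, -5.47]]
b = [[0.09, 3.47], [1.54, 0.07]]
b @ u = [[0.97, -18.8], [6.51, 2.7]]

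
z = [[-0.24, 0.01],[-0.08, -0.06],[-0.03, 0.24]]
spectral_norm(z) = 0.26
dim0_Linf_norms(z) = [0.24, 0.24]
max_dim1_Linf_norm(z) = 0.24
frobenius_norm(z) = 0.36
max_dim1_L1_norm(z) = 0.27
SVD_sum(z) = [[-0.17, 0.12], [-0.03, 0.02], [-0.13, 0.09]] + [[-0.07,-0.11], [-0.05,-0.08], [0.1,0.15]]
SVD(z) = [[-0.78, -0.53],[-0.12, -0.39],[-0.62, 0.75]] @ diag([0.2612018419674534, 0.24077707065418308]) @ [[0.82, -0.57], [0.57, 0.82]]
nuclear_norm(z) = 0.50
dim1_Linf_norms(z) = [0.24, 0.08, 0.24]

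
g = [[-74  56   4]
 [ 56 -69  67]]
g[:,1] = [56, -69]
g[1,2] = 67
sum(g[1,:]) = 54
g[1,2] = 67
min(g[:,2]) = 4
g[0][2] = 4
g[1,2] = 67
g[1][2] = 67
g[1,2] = 67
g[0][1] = 56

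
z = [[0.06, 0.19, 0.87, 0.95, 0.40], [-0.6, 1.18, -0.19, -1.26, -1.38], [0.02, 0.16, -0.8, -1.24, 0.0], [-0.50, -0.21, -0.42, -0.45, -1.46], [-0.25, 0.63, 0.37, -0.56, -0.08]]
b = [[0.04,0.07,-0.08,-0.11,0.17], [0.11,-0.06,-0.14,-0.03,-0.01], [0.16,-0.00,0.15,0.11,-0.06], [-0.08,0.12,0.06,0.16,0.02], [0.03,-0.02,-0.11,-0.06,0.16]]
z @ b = [[0.1,0.1,0.11,0.21,0.04], [0.13,-0.24,-0.07,-0.11,-0.35], [-0.01,-0.16,-0.22,-0.29,0.03], [-0.12,-0.05,0.14,0.03,-0.30], [0.16,-0.12,-0.04,-0.04,-0.1]]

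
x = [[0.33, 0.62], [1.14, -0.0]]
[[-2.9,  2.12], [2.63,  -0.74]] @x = [[1.46, -1.8],[0.02, 1.63]]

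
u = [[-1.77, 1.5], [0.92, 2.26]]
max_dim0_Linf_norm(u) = 2.26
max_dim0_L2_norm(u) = 2.71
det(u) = -5.38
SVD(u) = [[0.65, 0.76], [0.76, -0.65]] @ diag([2.730026251252367, 1.9707502803432375]) @ [[-0.16, 0.99], [-0.99, -0.16]]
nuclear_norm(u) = 4.70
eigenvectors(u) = [[-0.98, -0.33], [0.21, -0.95]]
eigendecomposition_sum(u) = [[-1.95, 0.67], [0.41, -0.14]] + [[0.18, 0.83], [0.51, 2.4]]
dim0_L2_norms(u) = [1.99, 2.71]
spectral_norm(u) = 2.73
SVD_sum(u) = [[-0.29, 1.75], [-0.34, 2.05]] + [[-1.48, -0.25], [1.26, 0.21]]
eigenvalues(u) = [-2.09, 2.58]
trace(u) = 0.49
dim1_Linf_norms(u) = [1.77, 2.26]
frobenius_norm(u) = 3.37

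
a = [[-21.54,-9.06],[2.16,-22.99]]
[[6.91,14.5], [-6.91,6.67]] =a@[[-0.43, -0.53],[0.26, -0.34]]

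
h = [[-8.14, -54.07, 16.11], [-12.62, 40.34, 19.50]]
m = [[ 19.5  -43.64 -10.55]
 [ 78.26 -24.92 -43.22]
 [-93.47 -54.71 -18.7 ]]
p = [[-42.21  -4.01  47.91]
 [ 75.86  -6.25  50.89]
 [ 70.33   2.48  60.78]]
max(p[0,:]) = 47.91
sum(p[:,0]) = 103.97999999999999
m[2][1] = -54.71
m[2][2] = -18.7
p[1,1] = -6.25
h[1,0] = -12.62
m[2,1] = -54.71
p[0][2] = 47.91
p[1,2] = 50.89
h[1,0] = -12.62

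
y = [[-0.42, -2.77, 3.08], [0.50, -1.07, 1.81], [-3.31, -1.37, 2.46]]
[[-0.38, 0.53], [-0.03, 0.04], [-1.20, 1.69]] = y @ [[0.29, -0.41], [-0.04, 0.06], [-0.12, 0.17]]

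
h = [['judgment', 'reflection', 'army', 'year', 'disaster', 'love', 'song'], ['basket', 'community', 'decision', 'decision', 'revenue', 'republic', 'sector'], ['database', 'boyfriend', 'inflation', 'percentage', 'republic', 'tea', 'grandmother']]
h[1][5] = 'republic'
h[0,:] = ['judgment', 'reflection', 'army', 'year', 'disaster', 'love', 'song']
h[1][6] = 'sector'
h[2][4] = 'republic'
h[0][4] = 'disaster'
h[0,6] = 'song'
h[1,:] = ['basket', 'community', 'decision', 'decision', 'revenue', 'republic', 'sector']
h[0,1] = 'reflection'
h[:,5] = ['love', 'republic', 'tea']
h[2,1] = 'boyfriend'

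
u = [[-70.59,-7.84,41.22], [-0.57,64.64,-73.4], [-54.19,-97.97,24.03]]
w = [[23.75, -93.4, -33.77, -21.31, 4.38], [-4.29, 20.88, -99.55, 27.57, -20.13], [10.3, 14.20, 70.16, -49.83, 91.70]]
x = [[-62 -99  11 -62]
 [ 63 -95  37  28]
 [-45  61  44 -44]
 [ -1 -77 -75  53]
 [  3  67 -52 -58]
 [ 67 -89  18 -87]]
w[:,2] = [-33.77, -99.55, 70.16]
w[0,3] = -21.31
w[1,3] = 27.57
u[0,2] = 41.22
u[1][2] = -73.4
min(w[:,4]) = -20.13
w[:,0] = [23.75, -4.29, 10.3]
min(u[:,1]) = -97.97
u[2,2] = 24.03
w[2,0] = 10.3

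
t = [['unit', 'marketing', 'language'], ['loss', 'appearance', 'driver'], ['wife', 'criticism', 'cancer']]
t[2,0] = 'wife'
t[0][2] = 'language'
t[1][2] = 'driver'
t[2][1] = 'criticism'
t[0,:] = ['unit', 'marketing', 'language']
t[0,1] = 'marketing'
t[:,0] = ['unit', 'loss', 'wife']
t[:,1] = ['marketing', 'appearance', 'criticism']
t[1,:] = ['loss', 'appearance', 'driver']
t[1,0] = 'loss'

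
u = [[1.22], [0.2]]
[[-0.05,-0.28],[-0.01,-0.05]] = u @ [[-0.04, -0.23]]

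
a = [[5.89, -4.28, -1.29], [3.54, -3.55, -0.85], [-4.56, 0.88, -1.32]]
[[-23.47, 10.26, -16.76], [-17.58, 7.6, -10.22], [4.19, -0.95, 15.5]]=a @ [[-0.99,  0.41,  -2.96], [3.37,  -1.35,  0.25], [2.49,  -1.6,  -1.35]]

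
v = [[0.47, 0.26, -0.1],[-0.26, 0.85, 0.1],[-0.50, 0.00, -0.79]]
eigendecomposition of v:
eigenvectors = [[0.09+0.00j,0.42-0.51j,(0.42+0.51j)], [-0.05+0.00j,0.72+0.00j,(0.72-0j)], [1.00+0.00j,(-0.12+0.19j),-0.12-0.19j]]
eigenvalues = [(-0.83+0j), (0.68+0.21j), (0.68-0.21j)]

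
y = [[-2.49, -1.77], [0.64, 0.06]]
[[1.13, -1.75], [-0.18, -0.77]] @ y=[[-3.93, -2.11], [-0.04, 0.27]]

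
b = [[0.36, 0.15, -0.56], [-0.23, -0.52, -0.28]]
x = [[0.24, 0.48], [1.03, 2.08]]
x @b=[[-0.02, -0.21, -0.27], [-0.11, -0.93, -1.16]]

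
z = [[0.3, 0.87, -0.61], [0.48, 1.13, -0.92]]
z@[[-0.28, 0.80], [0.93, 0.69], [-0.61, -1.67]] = [[1.1, 1.86],[1.48, 2.7]]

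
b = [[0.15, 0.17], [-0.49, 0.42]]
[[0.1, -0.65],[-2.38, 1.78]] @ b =[[0.33, -0.26], [-1.23, 0.34]]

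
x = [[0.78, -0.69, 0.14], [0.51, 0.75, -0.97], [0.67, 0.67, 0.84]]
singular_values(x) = [1.36, 1.28, 0.98]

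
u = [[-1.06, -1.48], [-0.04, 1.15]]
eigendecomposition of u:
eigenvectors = [[-1.0, 0.55], [-0.02, -0.83]]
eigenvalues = [-1.09, 1.18]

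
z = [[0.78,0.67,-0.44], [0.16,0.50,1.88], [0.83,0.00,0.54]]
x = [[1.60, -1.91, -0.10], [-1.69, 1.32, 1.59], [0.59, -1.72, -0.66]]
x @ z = [[0.86, 0.12, -4.35], [0.21, -0.47, 4.08], [-0.36, -0.46, -3.85]]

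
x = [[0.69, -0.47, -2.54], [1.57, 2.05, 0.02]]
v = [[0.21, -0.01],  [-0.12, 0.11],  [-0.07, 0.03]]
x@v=[[0.38,-0.13], [0.08,0.21]]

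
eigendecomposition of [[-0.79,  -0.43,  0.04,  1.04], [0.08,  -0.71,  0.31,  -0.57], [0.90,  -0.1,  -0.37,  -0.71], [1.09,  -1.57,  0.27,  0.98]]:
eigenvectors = [[(0.39+0j), 0.19+0.00j, (0.54+0.06j), (0.54-0.06j)], [(-0.21+0j), (0.48+0j), (0.14+0.35j), 0.14-0.35j], [-0.12+0.00j, 0.82+0.00j, -0.71+0.00j, (-0.71-0j)], [(0.89+0j), 0.23+0.00j, -0.10+0.22j, -0.10-0.22j]]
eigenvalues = [(1.79+0j), (-0.42+0j), (-1.13+0.18j), (-1.13-0.18j)]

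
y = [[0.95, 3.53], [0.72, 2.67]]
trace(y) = 3.62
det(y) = -0.01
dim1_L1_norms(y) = [4.48, 3.39]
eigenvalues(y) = [-0.0, 3.62]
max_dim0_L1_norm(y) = 6.2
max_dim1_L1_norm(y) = 4.48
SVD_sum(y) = [[0.95,3.53], [0.72,2.67]] + [[-0.0, 0.0], [0.0, -0.00]]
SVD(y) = [[-0.8, -0.60], [-0.6, 0.8]] @ diag([4.5837428769575705, 0.0011126278538959868]) @ [[-0.26, -0.97], [0.97, -0.26]]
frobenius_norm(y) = 4.58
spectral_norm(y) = 4.58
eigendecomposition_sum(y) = [[-0.0,  0.00], [0.00,  -0.0]] + [[0.95, 3.53], [0.72, 2.67]]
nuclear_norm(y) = 4.58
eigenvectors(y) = [[-0.97,  -0.80],  [0.26,  -0.60]]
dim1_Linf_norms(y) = [3.53, 2.67]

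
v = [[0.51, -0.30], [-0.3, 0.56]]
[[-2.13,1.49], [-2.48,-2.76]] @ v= [[-1.53,1.47],[-0.44,-0.8]]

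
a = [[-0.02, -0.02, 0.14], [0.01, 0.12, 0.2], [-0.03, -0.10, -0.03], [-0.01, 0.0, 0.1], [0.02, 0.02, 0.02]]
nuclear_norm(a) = 0.43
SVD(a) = [[0.42, 0.61, 0.16], [0.81, -0.24, -0.26], [-0.24, 0.67, -0.11], [0.32, 0.33, 0.10], [0.09, -0.13, 0.94]] @ diag([0.28575319349205663, 0.12682222462777282, 0.01616278904007427]) @ [[0.02,0.4,0.92], [-0.32,-0.87,0.39], [0.95,-0.30,0.11]]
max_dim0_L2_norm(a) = 0.27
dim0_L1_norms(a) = [0.09, 0.26, 0.49]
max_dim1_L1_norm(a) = 0.33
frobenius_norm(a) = 0.31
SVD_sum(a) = [[0.00, 0.05, 0.11], [0.0, 0.09, 0.21], [-0.00, -0.03, -0.06], [0.0, 0.04, 0.08], [0.00, 0.01, 0.02]] + [[-0.02,-0.07,0.03], [0.01,0.03,-0.01], [-0.03,-0.07,0.03], [-0.01,-0.04,0.02], [0.01,0.01,-0.01]] + [[0.00,-0.0,0.00],[-0.00,0.00,-0.00],[-0.00,0.0,-0.00],[0.0,-0.00,0.0],[0.01,-0.0,0.00]]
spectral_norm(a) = 0.29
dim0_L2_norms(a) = [0.04, 0.16, 0.27]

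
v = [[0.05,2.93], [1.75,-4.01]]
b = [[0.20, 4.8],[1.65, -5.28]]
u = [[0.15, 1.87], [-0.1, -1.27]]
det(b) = -8.98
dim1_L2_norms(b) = [4.8, 5.53]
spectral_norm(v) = 5.16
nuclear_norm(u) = 2.27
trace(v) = -3.96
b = u + v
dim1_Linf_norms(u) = [1.87, 1.27]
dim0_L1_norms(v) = [1.8, 6.94]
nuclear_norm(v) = 6.20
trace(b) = -5.08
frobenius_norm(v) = 5.27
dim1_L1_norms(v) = [2.98, 5.76]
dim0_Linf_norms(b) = [1.65, 5.28]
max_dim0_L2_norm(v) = 4.97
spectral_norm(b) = 7.22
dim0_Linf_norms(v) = [1.75, 4.01]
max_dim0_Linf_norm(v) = 4.01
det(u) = -0.00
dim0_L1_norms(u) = [0.25, 3.14]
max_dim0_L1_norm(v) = 6.94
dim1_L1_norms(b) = [5.0, 6.93]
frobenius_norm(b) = 7.33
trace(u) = -1.12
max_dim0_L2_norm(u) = 2.26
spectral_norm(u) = 2.27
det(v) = -5.33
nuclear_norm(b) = 8.46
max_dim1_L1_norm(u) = 2.02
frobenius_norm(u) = 2.27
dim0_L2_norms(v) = [1.75, 4.97]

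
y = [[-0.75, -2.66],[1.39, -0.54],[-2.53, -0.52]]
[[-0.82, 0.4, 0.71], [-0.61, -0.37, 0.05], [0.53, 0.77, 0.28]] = y @ [[-0.29, -0.29, -0.06], [0.39, -0.07, -0.25]]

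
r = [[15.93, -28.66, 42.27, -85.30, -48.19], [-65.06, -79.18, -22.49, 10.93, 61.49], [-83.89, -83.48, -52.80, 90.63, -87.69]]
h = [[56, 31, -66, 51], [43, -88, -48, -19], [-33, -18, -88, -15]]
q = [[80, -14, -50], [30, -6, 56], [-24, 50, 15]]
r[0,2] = 42.27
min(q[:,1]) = -14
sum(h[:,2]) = -202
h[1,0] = 43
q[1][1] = -6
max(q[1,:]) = 56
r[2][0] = -83.89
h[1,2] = -48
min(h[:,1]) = -88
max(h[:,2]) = -48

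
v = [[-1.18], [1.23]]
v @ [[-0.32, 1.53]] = [[0.38, -1.81],  [-0.39, 1.88]]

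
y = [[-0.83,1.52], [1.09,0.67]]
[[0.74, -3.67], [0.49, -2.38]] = y@[[0.11, -0.52], [0.55, -2.70]]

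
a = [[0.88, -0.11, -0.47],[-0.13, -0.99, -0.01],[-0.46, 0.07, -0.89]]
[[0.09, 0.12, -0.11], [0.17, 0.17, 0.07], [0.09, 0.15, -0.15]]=a@ [[0.02, 0.01, -0.04], [-0.17, -0.17, -0.07], [-0.12, -0.19, 0.18]]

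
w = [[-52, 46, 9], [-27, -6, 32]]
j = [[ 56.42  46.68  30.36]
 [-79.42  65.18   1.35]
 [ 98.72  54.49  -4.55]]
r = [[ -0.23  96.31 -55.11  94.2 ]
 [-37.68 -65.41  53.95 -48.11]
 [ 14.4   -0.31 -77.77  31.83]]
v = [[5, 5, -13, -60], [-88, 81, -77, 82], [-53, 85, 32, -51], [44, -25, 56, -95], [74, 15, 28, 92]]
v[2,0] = -53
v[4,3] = 92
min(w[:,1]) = -6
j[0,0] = 56.42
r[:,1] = [96.31, -65.41, -0.31]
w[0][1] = 46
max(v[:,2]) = 56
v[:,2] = [-13, -77, 32, 56, 28]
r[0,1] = 96.31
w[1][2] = 32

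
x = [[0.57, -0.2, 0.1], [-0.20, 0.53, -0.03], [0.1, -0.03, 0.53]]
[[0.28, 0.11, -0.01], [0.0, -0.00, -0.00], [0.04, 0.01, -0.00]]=x @ [[0.58, 0.22, -0.02], [0.22, 0.08, -0.01], [-0.02, -0.01, 0.0]]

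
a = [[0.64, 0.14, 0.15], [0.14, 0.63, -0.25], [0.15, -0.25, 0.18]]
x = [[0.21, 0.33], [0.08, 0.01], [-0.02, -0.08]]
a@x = [[0.14, 0.2], [0.08, 0.07], [0.01, 0.03]]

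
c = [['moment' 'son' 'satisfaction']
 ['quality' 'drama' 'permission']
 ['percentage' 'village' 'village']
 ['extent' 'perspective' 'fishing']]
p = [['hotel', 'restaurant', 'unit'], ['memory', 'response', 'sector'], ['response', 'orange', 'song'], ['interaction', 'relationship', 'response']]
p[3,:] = ['interaction', 'relationship', 'response']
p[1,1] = 'response'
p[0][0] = 'hotel'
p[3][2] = 'response'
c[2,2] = 'village'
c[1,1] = 'drama'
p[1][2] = 'sector'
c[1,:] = ['quality', 'drama', 'permission']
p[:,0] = ['hotel', 'memory', 'response', 'interaction']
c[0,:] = ['moment', 'son', 'satisfaction']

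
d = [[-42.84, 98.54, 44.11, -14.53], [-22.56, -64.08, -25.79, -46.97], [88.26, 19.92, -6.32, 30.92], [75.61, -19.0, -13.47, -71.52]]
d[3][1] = -19.0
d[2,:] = [88.26, 19.92, -6.32, 30.92]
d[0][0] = -42.84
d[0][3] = -14.53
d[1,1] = -64.08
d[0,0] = -42.84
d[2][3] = 30.92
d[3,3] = -71.52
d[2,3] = 30.92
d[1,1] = -64.08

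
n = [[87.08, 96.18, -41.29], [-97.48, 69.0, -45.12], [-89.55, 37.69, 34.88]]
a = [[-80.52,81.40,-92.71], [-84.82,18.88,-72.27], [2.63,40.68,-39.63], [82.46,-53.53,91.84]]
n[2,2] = 34.88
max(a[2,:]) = 40.68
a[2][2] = -39.63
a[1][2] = -72.27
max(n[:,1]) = 96.18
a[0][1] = 81.4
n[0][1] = 96.18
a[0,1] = 81.4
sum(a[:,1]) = 87.43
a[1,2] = -72.27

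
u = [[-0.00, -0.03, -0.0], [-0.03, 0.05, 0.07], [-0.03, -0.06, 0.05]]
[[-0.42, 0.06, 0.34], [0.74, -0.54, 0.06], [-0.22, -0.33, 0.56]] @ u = [[-0.01, -0.00, 0.02], [0.01, -0.05, -0.03], [-0.01, -0.04, 0.0]]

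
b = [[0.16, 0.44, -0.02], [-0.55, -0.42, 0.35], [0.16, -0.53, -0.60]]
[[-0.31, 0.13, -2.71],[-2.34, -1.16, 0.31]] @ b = [[-0.55, 1.25, 1.68], [0.31, -0.71, -0.55]]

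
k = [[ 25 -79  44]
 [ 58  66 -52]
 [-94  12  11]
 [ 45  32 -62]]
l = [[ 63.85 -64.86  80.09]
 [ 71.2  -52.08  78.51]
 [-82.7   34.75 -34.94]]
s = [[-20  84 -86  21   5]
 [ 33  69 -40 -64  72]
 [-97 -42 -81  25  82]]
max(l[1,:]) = 78.51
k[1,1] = 66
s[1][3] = -64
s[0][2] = -86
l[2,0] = -82.7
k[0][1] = -79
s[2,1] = -42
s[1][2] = -40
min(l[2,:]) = -82.7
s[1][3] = -64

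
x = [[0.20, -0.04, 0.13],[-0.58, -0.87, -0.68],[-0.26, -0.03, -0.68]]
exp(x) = [[1.22, -0.03, 0.11], [-0.38, 0.43, -0.34], [-0.21, -0.01, 0.50]]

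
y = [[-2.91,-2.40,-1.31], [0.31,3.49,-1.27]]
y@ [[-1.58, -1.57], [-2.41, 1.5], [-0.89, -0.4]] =[[11.55,1.49], [-7.77,5.26]]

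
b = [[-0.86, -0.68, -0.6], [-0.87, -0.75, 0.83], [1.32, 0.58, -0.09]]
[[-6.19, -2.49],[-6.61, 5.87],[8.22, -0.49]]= b@ [[4.89, 1.39],[3.02, -3.13],[-0.11, 5.7]]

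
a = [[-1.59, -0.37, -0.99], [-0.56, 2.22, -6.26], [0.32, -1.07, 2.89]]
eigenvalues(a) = [5.16, -1.55, -0.09]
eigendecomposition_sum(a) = [[-0.01, 0.03, -0.09], [-0.48, 2.29, -6.11], [0.23, -1.08, 2.87]] + [[-1.59, -0.43, -0.96],[-0.08, -0.02, -0.05],[0.10, 0.03, 0.06]] + [[0.0, 0.02, 0.05],[-0.0, -0.05, -0.1],[-0.00, -0.02, -0.04]]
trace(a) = 3.52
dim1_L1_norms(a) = [2.95, 9.04, 4.28]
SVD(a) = [[-0.13, 0.99, 0.02], [-0.90, -0.13, 0.42], [0.42, 0.04, 0.91]] @ diag([7.413639368695149, 1.645826873799001, 0.05749097680848016]) @ [[0.11, -0.32, 0.94], [-0.91, -0.42, -0.03], [0.41, -0.85, -0.34]]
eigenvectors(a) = [[0.01, 1.0, -0.43], [0.90, 0.05, 0.83], [-0.43, -0.06, 0.35]]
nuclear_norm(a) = 9.12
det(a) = 0.70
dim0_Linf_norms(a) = [1.59, 2.22, 6.26]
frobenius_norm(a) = 7.59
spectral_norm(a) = 7.41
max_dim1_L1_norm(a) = 9.04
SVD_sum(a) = [[-0.11, 0.32, -0.93], [-0.76, 2.15, -6.26], [0.36, -1.0, 2.91]] + [[-1.48, -0.69, -0.06], [0.19, 0.09, 0.01], [-0.06, -0.03, -0.0]] + [[0.00, -0.00, -0.00], [0.01, -0.02, -0.01], [0.02, -0.04, -0.02]]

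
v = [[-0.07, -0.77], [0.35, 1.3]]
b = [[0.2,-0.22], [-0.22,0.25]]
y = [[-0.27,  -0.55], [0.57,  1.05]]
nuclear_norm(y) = 1.36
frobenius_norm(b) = 0.45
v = b + y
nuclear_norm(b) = 0.45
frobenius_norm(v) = 1.55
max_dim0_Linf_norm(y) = 1.05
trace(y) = 0.78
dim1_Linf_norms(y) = [0.55, 1.05]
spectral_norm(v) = 1.55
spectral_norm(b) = 0.45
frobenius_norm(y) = 1.34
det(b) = 0.00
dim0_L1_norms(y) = [0.84, 1.6]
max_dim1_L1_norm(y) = 1.62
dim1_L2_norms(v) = [0.77, 1.35]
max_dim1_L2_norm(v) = 1.35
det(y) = 0.03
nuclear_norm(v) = 1.66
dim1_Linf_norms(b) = [0.22, 0.25]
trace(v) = 1.23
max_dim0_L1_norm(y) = 1.6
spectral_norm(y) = 1.34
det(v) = 0.18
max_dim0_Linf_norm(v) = 1.3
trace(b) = 0.45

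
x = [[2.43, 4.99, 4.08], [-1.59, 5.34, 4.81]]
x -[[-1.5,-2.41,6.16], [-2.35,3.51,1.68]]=[[3.93, 7.40, -2.08], [0.76, 1.83, 3.13]]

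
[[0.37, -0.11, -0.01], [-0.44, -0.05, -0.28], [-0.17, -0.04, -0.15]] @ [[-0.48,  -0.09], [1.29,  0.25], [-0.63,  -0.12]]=[[-0.31, -0.06], [0.32, 0.06], [0.12, 0.02]]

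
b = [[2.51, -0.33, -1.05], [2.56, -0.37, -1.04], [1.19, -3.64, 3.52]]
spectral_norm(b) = 5.21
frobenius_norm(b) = 6.51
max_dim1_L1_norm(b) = 8.35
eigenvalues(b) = [-0.01, 1.09, 4.59]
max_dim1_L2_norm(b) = 5.2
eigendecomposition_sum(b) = [[0.01, -0.01, 0.0],[0.03, -0.03, 0.0],[0.02, -0.02, 0.00]] + [[2.07, -1.31, 0.34], [2.11, -1.33, 0.34], [2.14, -1.35, 0.35]] + [[0.43,0.99,-1.39], [0.42,0.99,-1.38], [-0.98,-2.27,3.17]]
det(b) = -0.07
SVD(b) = [[-0.05, -0.7, -0.71],[-0.06, -0.71, 0.7],[-1.00, 0.07, -0.01]] @ diag([5.207745338548264, 3.9011636324604932, 0.0032865782337924048]) @ [[-0.28, 0.70, -0.65],[-0.89, 0.06, 0.44],[-0.35, -0.71, -0.61]]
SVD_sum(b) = [[0.07,-0.17,0.16], [0.08,-0.21,0.19], [1.44,-3.66,3.39]] + [[2.44, -0.16, -1.21], [2.48, -0.16, -1.23], [-0.25, 0.02, 0.13]] + [[0.00, 0.00, 0.00], [-0.00, -0.00, -0.00], [0.00, 0.0, 0.00]]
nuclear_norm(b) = 9.11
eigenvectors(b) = [[-0.35, -0.57, -0.37], [-0.71, -0.58, -0.37], [-0.61, -0.59, 0.85]]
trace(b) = 5.66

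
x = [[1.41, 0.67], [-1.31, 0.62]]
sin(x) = [[1.41, 0.40], [-0.78, 0.94]]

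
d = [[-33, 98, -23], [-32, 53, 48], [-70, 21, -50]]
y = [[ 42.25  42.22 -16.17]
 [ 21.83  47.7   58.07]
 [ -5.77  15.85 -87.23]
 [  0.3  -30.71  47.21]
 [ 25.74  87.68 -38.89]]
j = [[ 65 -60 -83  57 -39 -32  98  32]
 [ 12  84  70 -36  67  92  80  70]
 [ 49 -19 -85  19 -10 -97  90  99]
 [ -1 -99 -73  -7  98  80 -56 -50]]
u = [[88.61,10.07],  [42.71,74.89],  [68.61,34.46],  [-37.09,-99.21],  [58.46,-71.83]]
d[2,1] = 21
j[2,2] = -85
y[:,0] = [42.25, 21.83, -5.77, 0.3, 25.74]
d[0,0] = -33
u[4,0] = 58.46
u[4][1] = -71.83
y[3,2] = 47.21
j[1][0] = 12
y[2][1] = 15.85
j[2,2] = -85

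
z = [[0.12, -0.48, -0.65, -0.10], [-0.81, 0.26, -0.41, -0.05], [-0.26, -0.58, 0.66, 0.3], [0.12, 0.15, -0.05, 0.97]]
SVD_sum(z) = [[-0.08, 0.09, -0.28, -0.25], [-0.11, 0.12, -0.39, -0.35], [0.15, -0.16, 0.52, 0.47], [0.12, -0.13, 0.41, 0.37]] + [[0.01, -0.02, 0.02, -0.04], [-0.11, 0.22, -0.2, 0.34], [0.07, -0.14, 0.12, -0.2], [-0.19, 0.37, -0.33, 0.55]] + [[0.38, -0.05, -0.18, 0.06], [-0.52, 0.07, 0.25, -0.08], [-0.36, 0.05, 0.17, -0.05], [0.21, -0.03, -0.10, 0.03]] + [[-0.19, -0.49, -0.22, 0.13], [-0.06, -0.15, -0.07, 0.04], [-0.13, -0.33, -0.15, 0.09], [-0.02, -0.06, -0.03, 0.02]]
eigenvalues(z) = [(-0.77+0j), (0.92+0.31j), (0.92-0.31j), (0.95+0j)]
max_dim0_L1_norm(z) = 1.77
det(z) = -0.68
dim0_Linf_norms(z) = [0.81, 0.58, 0.66, 0.97]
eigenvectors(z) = [[0.64+0.00j, -0.38+0.31j, (-0.38-0.31j), -0.56+0.00j],[0.65+0.00j, (-0.14-0.35j), -0.14+0.35j, 0.44+0.00j],[0.40+0.00j, (0.71+0j), 0.71-0.00j, (0.29+0j)],[-0.09+0.00j, 0.01+0.33j, 0.01-0.33j, 0.64+0.00j]]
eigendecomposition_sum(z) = [[(-0.33-0j), (-0.29+0j), (-0.23+0j), (0.01-0j)],  [-0.34-0.00j, (-0.29+0j), (-0.24+0j), 0.01-0.00j],  [-0.21-0.00j, (-0.18+0j), -0.15+0.00j, (0.01-0j)],  [(0.05+0j), (0.04-0j), (0.03-0j), (-0+0j)]] + [[(0.13+0.18j), 0.05-0.24j, (-0.24+0.16j), (0.18+0.25j)],  [-0.16+0.05j, 0.16+0.09j, (-0.06-0.21j), (-0.22+0.08j)],  [0.02-0.32j, (-0.27+0.23j), 0.42+0.04j, (0.02-0.45j)],  [(0.15+0.01j), -0.11-0.12j, -0.01+0.19j, 0.21+0.00j]] + [[(0.13-0.18j), 0.05+0.24j, (-0.24-0.16j), (0.18-0.25j)], [(-0.16-0.05j), (0.16-0.09j), (-0.06+0.21j), (-0.22-0.08j)], [(0.02+0.32j), -0.27-0.23j, 0.42-0.04j, 0.02+0.45j], [(0.15-0.01j), (-0.11+0.12j), (-0.01-0.19j), 0.21-0.00j]] + [[(0.19+0j), -0.29-0.00j, (0.05-0j), (-0.48+0j)], [(-0.15-0j), (0.23+0j), (-0.04+0j), (0.38-0j)], [-0.10-0.00j, 0.15+0.00j, -0.03+0.00j, (0.25-0j)], [(-0.22-0j), (0.33+0j), -0.06+0.00j, (0.55-0j)]]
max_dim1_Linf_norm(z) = 0.97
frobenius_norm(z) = 1.87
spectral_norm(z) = 1.15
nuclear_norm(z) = 3.68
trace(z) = 2.01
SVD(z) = [[-0.34, 0.05, -0.49, 0.80], [-0.48, -0.49, 0.68, 0.25], [0.64, 0.30, 0.46, 0.54], [0.5, -0.81, -0.28, 0.10]] @ diag([1.1498753957660213, 0.9404135439826042, 0.8601025090756759, 0.7315275896285413]) @ [[0.21, -0.22, 0.71, 0.64], [0.25, -0.48, 0.43, -0.72], [-0.89, 0.12, 0.42, -0.13], [-0.32, -0.84, -0.37, 0.23]]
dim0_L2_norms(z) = [0.87, 0.81, 1.01, 1.02]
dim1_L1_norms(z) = [1.35, 1.53, 1.8, 1.29]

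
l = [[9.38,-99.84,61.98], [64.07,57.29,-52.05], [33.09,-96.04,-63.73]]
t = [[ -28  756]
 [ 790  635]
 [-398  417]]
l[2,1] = -96.04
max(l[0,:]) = 61.98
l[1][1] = 57.29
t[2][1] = 417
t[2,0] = -398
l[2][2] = -63.73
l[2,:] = [33.09, -96.04, -63.73]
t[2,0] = -398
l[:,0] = [9.38, 64.07, 33.09]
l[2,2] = -63.73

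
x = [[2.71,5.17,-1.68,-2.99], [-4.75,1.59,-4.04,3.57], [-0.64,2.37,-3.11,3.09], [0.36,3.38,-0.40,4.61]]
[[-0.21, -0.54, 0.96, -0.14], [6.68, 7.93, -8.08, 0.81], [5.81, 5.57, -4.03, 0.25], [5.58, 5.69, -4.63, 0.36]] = x @[[0.01, -0.46, 1.06, -0.16],[0.27, 0.49, -0.71, 0.09],[-0.72, -0.46, -0.03, 0.05],[0.95, 0.87, -0.57, 0.03]]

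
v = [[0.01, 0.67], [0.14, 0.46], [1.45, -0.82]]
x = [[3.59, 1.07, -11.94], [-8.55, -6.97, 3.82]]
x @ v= [[-17.13, 12.69], [4.48, -12.07]]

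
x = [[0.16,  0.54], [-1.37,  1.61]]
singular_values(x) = [2.14, 0.47]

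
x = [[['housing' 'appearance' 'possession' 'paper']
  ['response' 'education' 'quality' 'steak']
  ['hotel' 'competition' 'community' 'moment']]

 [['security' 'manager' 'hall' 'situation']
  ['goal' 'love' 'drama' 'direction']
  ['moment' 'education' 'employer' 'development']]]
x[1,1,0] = 'goal'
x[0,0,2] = 'possession'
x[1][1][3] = 'direction'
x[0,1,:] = ['response', 'education', 'quality', 'steak']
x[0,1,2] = 'quality'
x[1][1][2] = 'drama'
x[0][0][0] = 'housing'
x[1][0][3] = 'situation'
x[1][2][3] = 'development'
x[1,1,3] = 'direction'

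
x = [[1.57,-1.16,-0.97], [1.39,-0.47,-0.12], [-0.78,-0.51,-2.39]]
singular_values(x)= [2.8, 2.37, 0.19]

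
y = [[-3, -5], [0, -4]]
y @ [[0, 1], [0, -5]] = [[0, 22], [0, 20]]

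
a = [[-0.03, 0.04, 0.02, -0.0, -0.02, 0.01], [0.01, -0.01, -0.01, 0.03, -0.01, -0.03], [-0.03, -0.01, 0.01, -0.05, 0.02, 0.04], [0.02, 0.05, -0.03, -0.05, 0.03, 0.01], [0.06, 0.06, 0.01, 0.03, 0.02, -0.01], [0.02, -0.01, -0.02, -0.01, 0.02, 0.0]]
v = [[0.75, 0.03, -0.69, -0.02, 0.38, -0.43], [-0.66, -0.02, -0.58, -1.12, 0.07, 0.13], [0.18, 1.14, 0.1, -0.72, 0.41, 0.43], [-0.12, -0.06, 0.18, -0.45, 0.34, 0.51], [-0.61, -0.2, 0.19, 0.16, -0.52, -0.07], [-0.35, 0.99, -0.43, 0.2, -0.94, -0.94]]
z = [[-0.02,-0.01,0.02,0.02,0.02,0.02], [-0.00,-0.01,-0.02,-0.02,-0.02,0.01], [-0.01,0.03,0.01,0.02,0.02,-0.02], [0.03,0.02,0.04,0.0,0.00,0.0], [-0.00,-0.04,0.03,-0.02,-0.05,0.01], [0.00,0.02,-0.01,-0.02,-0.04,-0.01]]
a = z @ v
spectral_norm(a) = 0.11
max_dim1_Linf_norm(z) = 0.05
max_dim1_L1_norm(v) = 3.85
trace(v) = -1.08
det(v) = 0.00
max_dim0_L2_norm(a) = 0.09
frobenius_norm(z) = 0.13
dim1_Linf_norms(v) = [0.75, 1.12, 1.14, 0.51, 0.61, 0.99]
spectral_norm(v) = 1.92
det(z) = -0.00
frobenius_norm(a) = 0.17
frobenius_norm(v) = 3.18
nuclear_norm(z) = 0.26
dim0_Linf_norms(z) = [0.03, 0.04, 0.04, 0.02, 0.05, 0.02]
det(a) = -0.00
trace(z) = -0.08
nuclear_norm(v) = 6.25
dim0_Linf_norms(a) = [0.06, 0.06, 0.03, 0.05, 0.03, 0.04]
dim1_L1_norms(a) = [0.12, 0.1, 0.16, 0.19, 0.19, 0.08]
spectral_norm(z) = 0.09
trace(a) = -0.06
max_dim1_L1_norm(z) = 0.15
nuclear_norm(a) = 0.33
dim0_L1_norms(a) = [0.17, 0.18, 0.1, 0.17, 0.12, 0.1]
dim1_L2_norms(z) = [0.05, 0.04, 0.05, 0.05, 0.07, 0.05]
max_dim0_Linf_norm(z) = 0.05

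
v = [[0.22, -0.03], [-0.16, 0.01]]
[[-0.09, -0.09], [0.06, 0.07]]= v@ [[-0.34, -0.47], [0.47, -0.33]]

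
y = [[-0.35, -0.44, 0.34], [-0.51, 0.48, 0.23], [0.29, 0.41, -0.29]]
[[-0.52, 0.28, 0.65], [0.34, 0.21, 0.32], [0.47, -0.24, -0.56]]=y @ [[-0.38, -0.03, -0.89],[0.76, 0.02, -0.47],[-0.94, 0.82, 0.39]]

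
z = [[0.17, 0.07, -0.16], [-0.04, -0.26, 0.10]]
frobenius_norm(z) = 0.37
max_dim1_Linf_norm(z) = 0.26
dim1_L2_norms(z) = [0.24, 0.28]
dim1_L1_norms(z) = [0.4, 0.4]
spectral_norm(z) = 0.33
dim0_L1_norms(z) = [0.21, 0.33, 0.26]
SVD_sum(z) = [[0.08, 0.15, -0.11],[-0.11, -0.19, 0.14]] + [[0.09, -0.08, -0.05], [0.07, -0.07, -0.04]]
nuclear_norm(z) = 0.50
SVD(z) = [[-0.62, 0.79],[0.79, 0.62]] @ diag([0.3338836802876553, 0.16468663588030077]) @ [[-0.41, -0.74, 0.53], [0.66, -0.64, -0.39]]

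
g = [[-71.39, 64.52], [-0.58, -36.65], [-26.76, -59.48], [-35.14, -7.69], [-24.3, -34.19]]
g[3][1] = -7.69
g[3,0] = -35.14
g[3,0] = -35.14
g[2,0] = -26.76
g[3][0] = -35.14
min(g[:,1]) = -59.48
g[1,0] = -0.58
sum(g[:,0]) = -158.17000000000002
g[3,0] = -35.14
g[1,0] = -0.58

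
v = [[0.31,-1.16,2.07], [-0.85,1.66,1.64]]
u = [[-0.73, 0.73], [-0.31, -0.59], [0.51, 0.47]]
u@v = [[-0.85, 2.06, -0.31], [0.41, -0.62, -1.61], [-0.24, 0.19, 1.83]]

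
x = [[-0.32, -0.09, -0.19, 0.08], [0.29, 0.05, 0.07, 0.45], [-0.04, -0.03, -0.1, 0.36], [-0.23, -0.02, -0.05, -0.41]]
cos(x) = [[0.97, -0.01, -0.04, 0.08], [0.09, 1.02, 0.04, 0.06], [0.04, 0.00, 1.00, 0.1], [-0.08, -0.01, -0.03, 0.94]]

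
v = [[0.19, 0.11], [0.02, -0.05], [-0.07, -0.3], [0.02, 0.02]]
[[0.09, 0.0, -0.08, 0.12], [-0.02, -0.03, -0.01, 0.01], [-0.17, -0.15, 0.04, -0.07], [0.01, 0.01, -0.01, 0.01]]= v @ [[0.15, -0.30, -0.39, 0.58], [0.52, 0.56, -0.03, 0.09]]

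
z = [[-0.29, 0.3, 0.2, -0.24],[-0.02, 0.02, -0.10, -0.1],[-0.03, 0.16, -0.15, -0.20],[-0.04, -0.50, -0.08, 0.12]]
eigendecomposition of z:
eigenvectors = [[-0.78+0.00j, (-0.78-0j), (0.53+0j), (0.56+0j)],[(-0.04-0.27j), (-0.04+0.27j), 0.11+0.00j, -0.28+0.00j],[(-0.07-0.36j), (-0.07+0.36j), 0.37+0.00j, 0.45+0.00j],[-0.08-0.42j, -0.08+0.42j, -0.76+0.00j, -0.63+0.00j]]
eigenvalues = [(-0.28+0.06j), (-0.28-0.06j), (0.26+0j), (-0+0j)]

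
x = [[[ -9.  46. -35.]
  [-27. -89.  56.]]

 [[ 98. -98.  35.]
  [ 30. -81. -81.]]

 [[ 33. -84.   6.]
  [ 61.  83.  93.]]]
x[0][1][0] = -27.0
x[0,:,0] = [-9.0, -27.0]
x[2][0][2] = 6.0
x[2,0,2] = 6.0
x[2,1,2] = 93.0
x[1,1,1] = -81.0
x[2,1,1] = 83.0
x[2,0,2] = 6.0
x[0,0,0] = -9.0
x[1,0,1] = -98.0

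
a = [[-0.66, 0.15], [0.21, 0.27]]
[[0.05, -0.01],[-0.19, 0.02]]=a @ [[-0.20,0.03], [-0.54,0.06]]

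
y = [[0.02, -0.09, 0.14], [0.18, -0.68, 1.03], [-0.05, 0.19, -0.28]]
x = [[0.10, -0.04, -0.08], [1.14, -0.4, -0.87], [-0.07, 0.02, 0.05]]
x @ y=[[-0.00, 0.0, -0.00],[-0.01, 0.00, -0.01],[-0.00, 0.00, -0.00]]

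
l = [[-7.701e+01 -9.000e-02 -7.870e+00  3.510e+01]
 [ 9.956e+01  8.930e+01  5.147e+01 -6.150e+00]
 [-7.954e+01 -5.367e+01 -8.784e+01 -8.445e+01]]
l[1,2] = 51.47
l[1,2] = 51.47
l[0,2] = -7.87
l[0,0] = -77.01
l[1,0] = 99.56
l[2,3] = -84.45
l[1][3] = -6.15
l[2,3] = -84.45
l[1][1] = 89.3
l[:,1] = [-0.09, 89.3, -53.67]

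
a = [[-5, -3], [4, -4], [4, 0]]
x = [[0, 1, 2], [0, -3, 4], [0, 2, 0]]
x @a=[[12, -4], [4, 12], [8, -8]]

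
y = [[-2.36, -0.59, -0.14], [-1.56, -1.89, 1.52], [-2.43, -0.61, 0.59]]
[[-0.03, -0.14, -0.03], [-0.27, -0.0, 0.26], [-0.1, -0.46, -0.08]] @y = [[0.36,0.3,-0.23],  [0.01,0.0,0.19],  [1.15,0.98,-0.73]]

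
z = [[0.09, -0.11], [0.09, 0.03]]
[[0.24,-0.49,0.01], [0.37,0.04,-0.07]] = z@ [[3.78, -0.8, -0.59], [0.87, 3.80, -0.56]]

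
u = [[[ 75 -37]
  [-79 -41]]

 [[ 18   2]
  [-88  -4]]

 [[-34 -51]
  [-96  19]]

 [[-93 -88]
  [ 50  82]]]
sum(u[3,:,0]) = -43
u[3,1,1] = 82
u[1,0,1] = 2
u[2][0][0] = -34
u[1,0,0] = 18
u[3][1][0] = 50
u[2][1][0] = -96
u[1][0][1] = 2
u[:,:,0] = [[75, -79], [18, -88], [-34, -96], [-93, 50]]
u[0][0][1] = -37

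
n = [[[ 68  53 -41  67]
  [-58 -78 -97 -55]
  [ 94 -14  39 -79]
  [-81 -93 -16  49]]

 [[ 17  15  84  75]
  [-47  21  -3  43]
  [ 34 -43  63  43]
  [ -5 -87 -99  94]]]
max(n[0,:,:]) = 94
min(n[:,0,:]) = -41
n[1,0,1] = 15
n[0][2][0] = 94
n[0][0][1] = 53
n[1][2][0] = 34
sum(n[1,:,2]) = 45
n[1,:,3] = [75, 43, 43, 94]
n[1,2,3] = 43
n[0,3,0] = -81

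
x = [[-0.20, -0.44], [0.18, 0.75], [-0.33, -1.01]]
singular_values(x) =[1.4, 0.08]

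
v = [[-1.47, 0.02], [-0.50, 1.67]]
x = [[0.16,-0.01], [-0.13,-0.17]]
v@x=[[-0.24, 0.01], [-0.30, -0.28]]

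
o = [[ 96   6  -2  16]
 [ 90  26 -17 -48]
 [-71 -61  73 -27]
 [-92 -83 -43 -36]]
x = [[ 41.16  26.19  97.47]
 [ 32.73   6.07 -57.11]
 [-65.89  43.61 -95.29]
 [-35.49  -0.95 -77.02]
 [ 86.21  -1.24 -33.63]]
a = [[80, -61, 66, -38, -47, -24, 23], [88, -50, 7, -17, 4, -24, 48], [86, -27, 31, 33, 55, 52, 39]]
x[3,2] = -77.02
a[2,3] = 33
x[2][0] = -65.89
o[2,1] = -61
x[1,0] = 32.73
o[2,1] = -61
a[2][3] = 33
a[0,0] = 80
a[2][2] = 31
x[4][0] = 86.21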